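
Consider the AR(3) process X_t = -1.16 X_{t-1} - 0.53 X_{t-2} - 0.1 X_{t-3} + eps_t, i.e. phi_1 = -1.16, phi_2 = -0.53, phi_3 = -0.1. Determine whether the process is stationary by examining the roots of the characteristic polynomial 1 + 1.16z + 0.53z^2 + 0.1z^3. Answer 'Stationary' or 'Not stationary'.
\text{Stationary}

The AR(p) characteristic polynomial is P(z) = 1 + 1.16z + 0.53z^2 + 0.1z^3.
Stationarity requires all roots to lie outside the unit circle, i.e. |z| > 1 for every root.
Degree 3: look for a simple real root z0 first, then factor out (1 - z/z0) and solve the remaining quadratic.
Testing z0 = -2: P(-2) = 1 + (1.16)(-2) + (0.53)(-2)^2 + (0.1)(-2)^3
  = 1 + (-2.32) + (2.12) + (-0.8) = 0.  So z_0 = -2 is a root, |z_0| = 2.
Divide out the factor (1 + 0.5 z) = (1 - z/z0) (since 1/z0 = -0.5):
  P(z) = (1 + 0.5 z)(1 + (0.66) z + (0.2) z^2)
  [check: z-coef 0.66 - (-0.5) = 1.16; z^2-coef 0.2 - (-0.5)(0.66) = 0.53; z^3-coef -(-0.5)(0.2) = 0.1.]
Remaining roots from the quadratic factor 1 + (0.66) z + (0.2) z^2:
  Set 1 + (0.66) z + (0.2) z^2 = 0, i.e. a z^2 + b z + c = 0 with a = 0.2, b = 0.66, c = 1.
  Discriminant D = b^2 - 4ac = (0.66)^2 - 4*(0.2)*1 = 0.4356 - (0.8) = -0.3644.
  D < 0, so the roots are the complex-conjugate pair z = (-b +/- i sqrt(-D)) / (2a) = -1.65 +/- 1.5091i.
  For a conjugate pair |z|^2 = z * conj(z) = (product of roots) = c/a = 1/(0.2) = 5, so |z| = sqrt(5) = 2.2361 for both roots.
Moduli of all roots: 2.0000, 2.2361, 2.2361.
All moduli strictly greater than 1? Yes.
Verdict: Stationary.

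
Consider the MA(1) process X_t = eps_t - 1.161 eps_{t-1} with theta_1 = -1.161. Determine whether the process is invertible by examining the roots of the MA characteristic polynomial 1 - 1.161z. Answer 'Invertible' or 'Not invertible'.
\text{Not invertible}

The MA(q) characteristic polynomial is P(z) = 1 - 1.161z.
Invertibility requires all roots to lie outside the unit circle, i.e. |z| > 1 for every root.
This is linear in z: 1 + (-1.161) z = 0  =>  z = -1/(-1.161) = 0.861326,  |z| = 0.861326.
Moduli of all roots: 0.8613.
All moduli strictly greater than 1? No.
Verdict: Not invertible.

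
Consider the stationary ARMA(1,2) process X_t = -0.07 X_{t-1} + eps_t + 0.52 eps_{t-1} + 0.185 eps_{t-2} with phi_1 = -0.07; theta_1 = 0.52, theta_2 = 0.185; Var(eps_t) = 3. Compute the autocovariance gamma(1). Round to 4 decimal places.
\gamma(1) = 1.5523

Multiply the model equation by X_{t-k} and take expectations. With theta_0 = psi_0 = 1 and psi_j the MA(infinity) weights, this gives
  gamma(k) - sum_i phi_i gamma(k-i) = c_k,
  c_k = sigma^2 * sum_{j=k..q} theta_j psi_{j-k}   (c_k = 0 for k > q),
using gamma(-m) = gamma(m).
psi-weights needed (psi_j = theta_j + sum_i phi_i psi_{j-i}):
  psi_1 = theta_1 + phi_1 = 0.52 + (-0.07) = 0.45
  psi_2 = theta_2 + phi_1 psi_1 = 0.185 + (-0.07)(0.45) = 0.1535
Right-hand sides:
  c_0 = sigma^2 (1 + theta_1 psi_1 + theta_2 psi_2) = 3 * (1 + (0.52)(0.45) + (0.185)(0.1535)) = 3 * 1.262398 = 3.787193
  c_1 = sigma^2 (theta_1 + theta_2 psi_1) = 3 * (0.52 + (0.185)(0.45)) = 1.80975
  c_2 = sigma^2 theta_2 = 3 * (0.185) = 0.555
Equations for k = 0 and k = 1 (AR order 1):
  gamma(0) = phi_1 gamma(1) + c_0
  gamma(1) = phi_1 gamma(0) + c_1
Substituting the second into the first: gamma(0) (1 - phi_1^2) = c_0 + phi_1 c_1, so
  gamma(0) = (c_0 + phi_1 c_1) / (1 - phi_1^2) = (3.787193 + (-0.07)(1.80975)) / (1 - (-0.07)^2) = 3.66051 / 0.9951 = 3.678535.
  gamma(1) = phi_1 gamma(0) + c_1 = (-0.07)(3.678535) + (1.80975) = 1.552253.
Therefore gamma(1) = 1.5523 (to 4 decimal places).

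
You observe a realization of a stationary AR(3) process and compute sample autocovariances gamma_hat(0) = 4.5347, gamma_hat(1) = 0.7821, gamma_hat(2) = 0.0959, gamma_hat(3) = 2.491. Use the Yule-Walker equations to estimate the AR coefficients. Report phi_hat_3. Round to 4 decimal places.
\hat\phi_{3} = 0.5640

The Yule-Walker equations for an AR(p) process read, in matrix form,
  Gamma_p phi = r_p,   with   (Gamma_p)_{ij} = gamma(|i - j|),
                       (r_p)_i = gamma(i),   i,j = 1..p.
Substitute the sample gammas (Toeplitz matrix and right-hand side of size 3):
  Gamma_p = [[4.5347, 0.7821, 0.0959], [0.7821, 4.5347, 0.7821], [0.0959, 0.7821, 4.5347]]
  r_p     = [0.7821, 0.0959, 2.491]
Written out (R1..R3):
  (R1) 4.5347 phi_1 + 0.7821 phi_2 + 0.0959 phi_3 = 0.7821
  (R2) 0.7821 phi_1 + 4.5347 phi_2 + 0.7821 phi_3 = 0.0959
  (R3) 0.0959 phi_1 + 0.7821 phi_2 + 4.5347 phi_3 = 2.491
Gaussian elimination:
  R2 <- R2 - (0.7821/4.5347) R1 = R2 - (0.17247) R1:  4.399811 phi_2 + 0.76556 phi_3 = -0.038989
  R3 <- R3 - (0.0959/4.5347) R1 = R3 - (0.021148) R1:  0.76556 phi_2 + 4.532672 phi_3 = 2.47446
  R3 <- R3 - (0.76556/4.399811) R2 = R3 - (0.173998) R2:  4.399466 phi_3 = 2.481244
Back-substitution:
  phi_hat_3 = 2.481244 / 4.399466 = 0.563988
  phi_hat_2 = (-0.038989 - (0.76556)(0.563988)) / 4.399811 = -0.106994
  phi_hat_1 = (0.7821 - (0.7821)(-0.106994) - (0.0959)(0.563988)) / 4.5347 = 0.178996
So phi_hat = [0.1790, -0.1070, 0.5640].
Therefore phi_hat_3 = 0.5640.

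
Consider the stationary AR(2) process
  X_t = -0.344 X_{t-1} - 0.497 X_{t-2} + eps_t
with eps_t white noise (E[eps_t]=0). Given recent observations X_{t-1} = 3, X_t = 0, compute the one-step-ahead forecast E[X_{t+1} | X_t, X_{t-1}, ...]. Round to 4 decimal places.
E[X_{t+1} \mid \mathcal F_t] = -1.4910

For an AR(p) model X_t = c + sum_i phi_i X_{t-i} + eps_t, the
one-step-ahead conditional mean is
  E[X_{t+1} | X_t, ...] = c + sum_i phi_i X_{t+1-i}.
Substitute known values:
  E[X_{t+1} | ...] = (-0.344) * (0) + (-0.497) * (3)
                   = -1.4910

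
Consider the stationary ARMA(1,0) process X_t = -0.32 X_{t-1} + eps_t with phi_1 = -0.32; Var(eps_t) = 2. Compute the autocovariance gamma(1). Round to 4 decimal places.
\gamma(1) = -0.7130

Multiply the model equation by X_{t-k} and take expectations. With theta_0 = psi_0 = 1 and psi_j the MA(infinity) weights, this gives
  gamma(k) - sum_i phi_i gamma(k-i) = c_k,
  c_k = sigma^2 * sum_{j=k..q} theta_j psi_{j-k}   (c_k = 0 for k > q),
using gamma(-m) = gamma(m).
Pure AR (q = 0): c_0 = sigma^2 = 2, c_k = 0 for k >= 1.
Equations for k = 0 and k = 1 (AR order 1):
  gamma(0) = phi_1 gamma(1) + c_0
  gamma(1) = phi_1 gamma(0) + c_1
Substituting the second into the first: gamma(0) (1 - phi_1^2) = c_0 + phi_1 c_1, so
  gamma(0) = c_0 / (1 - phi_1^2) = 2 / (1 - (-0.32)^2) = 2 / 0.8976 = 2.228164.
  gamma(1) = phi_1 gamma(0) = (-0.32)(2.228164) = -0.713012.
Therefore gamma(1) = -0.7130 (to 4 decimal places).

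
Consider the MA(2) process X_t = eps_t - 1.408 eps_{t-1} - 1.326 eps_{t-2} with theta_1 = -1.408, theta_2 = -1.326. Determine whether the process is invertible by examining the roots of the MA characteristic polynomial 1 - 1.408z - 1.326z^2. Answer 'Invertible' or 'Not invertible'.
\text{Not invertible}

The MA(q) characteristic polynomial is P(z) = 1 - 1.408z - 1.326z^2.
Invertibility requires all roots to lie outside the unit circle, i.e. |z| > 1 for every root.
Set 1 + (-1.408) z + (-1.326) z^2 = 0, i.e. a z^2 + b z + c = 0 with a = -1.326, b = -1.408, c = 1.
Discriminant D = b^2 - 4ac = (-1.408)^2 - 4*(-1.326)*1 = 1.982464 - (-5.304) = 7.286464.
D >= 0, so the roots are real: z = (-b +/- sqrt(D)) / (2a) = (1.408 +/- 2.699345) / (-2.652).
  z_1 = (1.408 + 2.699345) / (-2.652) = -1.5488,   |z_1| = 1.5488.
  z_2 = (1.408 - 2.699345) / (-2.652) = 0.4869,   |z_2| = 0.4869.
Moduli of all roots: 1.5488, 0.4869.
All moduli strictly greater than 1? No.
Verdict: Not invertible.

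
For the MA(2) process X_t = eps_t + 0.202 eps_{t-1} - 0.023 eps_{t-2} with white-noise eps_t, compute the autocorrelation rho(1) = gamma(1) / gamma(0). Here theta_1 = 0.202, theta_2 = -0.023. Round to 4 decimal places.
\rho(1) = 0.1895

For an MA(q) process with theta_0 = 1, the autocovariance is
  gamma(k) = sigma^2 * sum_{i=0..q-k} theta_i * theta_{i+k},
and rho(k) = gamma(k) / gamma(0). Sigma^2 cancels.
  numerator   = (1)*(0.202) + (0.202)*(-0.023) = 0.197354.
  denominator = (1)^2 + (0.202)^2 + (-0.023)^2 = 1.041333.
  rho(1) = 0.197354 / 1.041333 = 0.1895.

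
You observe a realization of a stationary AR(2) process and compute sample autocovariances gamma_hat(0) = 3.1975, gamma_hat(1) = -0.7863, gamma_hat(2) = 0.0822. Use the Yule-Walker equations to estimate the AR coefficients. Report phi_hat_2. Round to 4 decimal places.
\hat\phi_{2} = -0.0370

The Yule-Walker equations for an AR(p) process read, in matrix form,
  Gamma_p phi = r_p,   with   (Gamma_p)_{ij} = gamma(|i - j|),
                       (r_p)_i = gamma(i),   i,j = 1..p.
Substitute the sample gammas (Toeplitz matrix and right-hand side of size 2):
  Gamma_p = [[3.1975, -0.7863], [-0.7863, 3.1975]]
  r_p     = [-0.7863, 0.0822]
Written out:
  3.1975 phi_1 - 0.7863 phi_2 = -0.7863
  -0.7863 phi_1 + 3.1975 phi_2 = 0.0822
Solve by Cramer's rule:
  det = gamma(0)^2 - gamma(1)^2 = (3.1975)^2 - (-0.7863)^2 = 10.22400625 - 0.61826769 = 9.60573856
  phi_hat_1 = [gamma(1) gamma(0) - gamma(1) gamma(2)] / det = [(-0.7863)(3.1975) - (-0.7863)(0.0822)] / 9.60573856 = -2.44956039 / 9.60573856 = -0.255
  phi_hat_2 = [gamma(0) gamma(2) - gamma(1)^2] / det = [(3.1975)(0.0822) - (-0.7863)^2] / 9.60573856 = -0.35543319 / 9.60573856 = -0.037
So phi_hat = [-0.2550, -0.0370].
Therefore phi_hat_2 = -0.0370.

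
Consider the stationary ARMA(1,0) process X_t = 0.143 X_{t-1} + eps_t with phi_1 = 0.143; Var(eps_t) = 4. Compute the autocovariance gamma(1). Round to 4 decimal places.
\gamma(1) = 0.5839

Multiply the model equation by X_{t-k} and take expectations. With theta_0 = psi_0 = 1 and psi_j the MA(infinity) weights, this gives
  gamma(k) - sum_i phi_i gamma(k-i) = c_k,
  c_k = sigma^2 * sum_{j=k..q} theta_j psi_{j-k}   (c_k = 0 for k > q),
using gamma(-m) = gamma(m).
Pure AR (q = 0): c_0 = sigma^2 = 4, c_k = 0 for k >= 1.
Equations for k = 0 and k = 1 (AR order 1):
  gamma(0) = phi_1 gamma(1) + c_0
  gamma(1) = phi_1 gamma(0) + c_1
Substituting the second into the first: gamma(0) (1 - phi_1^2) = c_0 + phi_1 c_1, so
  gamma(0) = c_0 / (1 - phi_1^2) = 4 / (1 - (0.143)^2) = 4 / 0.979551 = 4.083504.
  gamma(1) = phi_1 gamma(0) = (0.143)(4.083504) = 0.583941.
Therefore gamma(1) = 0.5839 (to 4 decimal places).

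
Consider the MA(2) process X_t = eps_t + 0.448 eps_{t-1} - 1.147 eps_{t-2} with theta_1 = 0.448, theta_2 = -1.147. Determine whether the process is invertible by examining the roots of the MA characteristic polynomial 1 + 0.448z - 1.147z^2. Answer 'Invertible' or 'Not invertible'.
\text{Not invertible}

The MA(q) characteristic polynomial is P(z) = 1 + 0.448z - 1.147z^2.
Invertibility requires all roots to lie outside the unit circle, i.e. |z| > 1 for every root.
Set 1 + (0.448) z + (-1.147) z^2 = 0, i.e. a z^2 + b z + c = 0 with a = -1.147, b = 0.448, c = 1.
Discriminant D = b^2 - 4ac = (0.448)^2 - 4*(-1.147)*1 = 0.200704 - (-4.588) = 4.788704.
D >= 0, so the roots are real: z = (-b +/- sqrt(D)) / (2a) = (-0.448 +/- 2.188311) / (-2.294).
  z_1 = (-0.448 + 2.188311) / (-2.294) = -0.7586,   |z_1| = 0.7586.
  z_2 = (-0.448 - 2.188311) / (-2.294) = 1.1492,   |z_2| = 1.1492.
Moduli of all roots: 0.7586, 1.1492.
All moduli strictly greater than 1? No.
Verdict: Not invertible.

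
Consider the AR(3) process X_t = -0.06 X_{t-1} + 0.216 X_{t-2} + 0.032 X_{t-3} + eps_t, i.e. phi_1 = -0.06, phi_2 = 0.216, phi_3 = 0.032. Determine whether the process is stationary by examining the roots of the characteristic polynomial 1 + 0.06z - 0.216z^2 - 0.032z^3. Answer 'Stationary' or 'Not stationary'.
\text{Stationary}

The AR(p) characteristic polynomial is P(z) = 1 + 0.06z - 0.216z^2 - 0.032z^3.
Stationarity requires all roots to lie outside the unit circle, i.e. |z| > 1 for every root.
Degree 3: look for a simple real root z0 first, then factor out (1 - z/z0) and solve the remaining quadratic.
Testing z0 = -2.5: P(-2.5) = 1 + (0.06)(-2.5) + (-0.216)(-2.5)^2 + (-0.032)(-2.5)^3
  = 1 + (-0.15) + (-1.35) + (0.5) = 0.  So z_0 = -2.5 is a root, |z_0| = 2.5.
Divide out the factor (1 + 0.4 z) = (1 - z/z0) (since 1/z0 = -0.4):
  P(z) = (1 + 0.4 z)(1 + (-0.34) z + (-0.08) z^2)
  [check: z-coef -0.34 - (-0.4) = 0.06; z^2-coef -0.08 - (-0.4)(-0.34) = -0.216; z^3-coef -(-0.4)(-0.08) = -0.032.]
Remaining roots from the quadratic factor 1 + (-0.34) z + (-0.08) z^2:
  Set 1 + (-0.34) z + (-0.08) z^2 = 0, i.e. a z^2 + b z + c = 0 with a = -0.08, b = -0.34, c = 1.
  Discriminant D = b^2 - 4ac = (-0.34)^2 - 4*(-0.08)*1 = 0.1156 - (-0.32) = 0.4356.
  D >= 0, so the roots are real: z = (-b +/- sqrt(D)) / (2a) = (0.34 +/- 0.66) / (-0.16).
    z_1 = (0.34 + 0.66) / (-0.16) = -6.25,   |z_1| = 6.25.
    z_2 = (0.34 - 0.66) / (-0.16) = 2,   |z_2| = 2.
Moduli of all roots: 2.5000, 6.2500, 2.0000.
All moduli strictly greater than 1? Yes.
Verdict: Stationary.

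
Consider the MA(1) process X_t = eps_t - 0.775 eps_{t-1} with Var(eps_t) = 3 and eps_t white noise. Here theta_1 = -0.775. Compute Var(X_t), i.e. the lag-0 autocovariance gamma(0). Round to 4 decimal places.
\gamma(0) = 4.8019

For an MA(q) process X_t = eps_t + sum_i theta_i eps_{t-i} with
Var(eps_t) = sigma^2, the variance is
  gamma(0) = sigma^2 * (1 + sum_i theta_i^2).
  sum_i theta_i^2 = (-0.775)^2 = 0.600625.
  gamma(0) = 3 * (1 + 0.600625) = 3 * 1.600625 = 4.801875, which rounds to 4.8019.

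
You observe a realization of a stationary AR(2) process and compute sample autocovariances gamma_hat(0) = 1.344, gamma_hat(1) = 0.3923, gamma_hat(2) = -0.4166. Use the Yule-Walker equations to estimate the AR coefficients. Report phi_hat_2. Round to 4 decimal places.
\hat\phi_{2} = -0.4320

The Yule-Walker equations for an AR(p) process read, in matrix form,
  Gamma_p phi = r_p,   with   (Gamma_p)_{ij} = gamma(|i - j|),
                       (r_p)_i = gamma(i),   i,j = 1..p.
Substitute the sample gammas (Toeplitz matrix and right-hand side of size 2):
  Gamma_p = [[1.344, 0.3923], [0.3923, 1.344]]
  r_p     = [0.3923, -0.4166]
Written out:
  1.344 phi_1 + 0.3923 phi_2 = 0.3923
  0.3923 phi_1 + 1.344 phi_2 = -0.4166
Solve by Cramer's rule:
  det = gamma(0)^2 - gamma(1)^2 = (1.344)^2 - (0.3923)^2 = 1.806336 - 0.15389929 = 1.65243671
  phi_hat_1 = [gamma(1) gamma(0) - gamma(1) gamma(2)] / det = [(0.3923)(1.344) - (0.3923)(-0.4166)] / 1.65243671 = 0.69068338 / 1.65243671 = 0.418
  phi_hat_2 = [gamma(0) gamma(2) - gamma(1)^2] / det = [(1.344)(-0.4166) - (0.3923)^2] / 1.65243671 = -0.71380969 / 1.65243671 = -0.432
So phi_hat = [0.4180, -0.4320].
Therefore phi_hat_2 = -0.4320.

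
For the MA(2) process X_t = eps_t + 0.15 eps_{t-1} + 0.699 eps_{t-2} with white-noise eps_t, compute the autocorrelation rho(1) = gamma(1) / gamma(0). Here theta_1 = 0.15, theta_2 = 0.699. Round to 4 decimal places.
\rho(1) = 0.1687

For an MA(q) process with theta_0 = 1, the autocovariance is
  gamma(k) = sigma^2 * sum_{i=0..q-k} theta_i * theta_{i+k},
and rho(k) = gamma(k) / gamma(0). Sigma^2 cancels.
  numerator   = (1)*(0.15) + (0.15)*(0.699) = 0.25485.
  denominator = (1)^2 + (0.15)^2 + (0.699)^2 = 1.511101.
  rho(1) = 0.25485 / 1.511101 = 0.1687.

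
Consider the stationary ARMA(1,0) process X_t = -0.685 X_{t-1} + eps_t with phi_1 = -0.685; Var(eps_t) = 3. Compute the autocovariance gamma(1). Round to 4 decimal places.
\gamma(1) = -3.8717

Multiply the model equation by X_{t-k} and take expectations. With theta_0 = psi_0 = 1 and psi_j the MA(infinity) weights, this gives
  gamma(k) - sum_i phi_i gamma(k-i) = c_k,
  c_k = sigma^2 * sum_{j=k..q} theta_j psi_{j-k}   (c_k = 0 for k > q),
using gamma(-m) = gamma(m).
Pure AR (q = 0): c_0 = sigma^2 = 3, c_k = 0 for k >= 1.
Equations for k = 0 and k = 1 (AR order 1):
  gamma(0) = phi_1 gamma(1) + c_0
  gamma(1) = phi_1 gamma(0) + c_1
Substituting the second into the first: gamma(0) (1 - phi_1^2) = c_0 + phi_1 c_1, so
  gamma(0) = c_0 / (1 - phi_1^2) = 3 / (1 - (-0.685)^2) = 3 / 0.530775 = 5.652112.
  gamma(1) = phi_1 gamma(0) = (-0.685)(5.652112) = -3.871697.
Therefore gamma(1) = -3.8717 (to 4 decimal places).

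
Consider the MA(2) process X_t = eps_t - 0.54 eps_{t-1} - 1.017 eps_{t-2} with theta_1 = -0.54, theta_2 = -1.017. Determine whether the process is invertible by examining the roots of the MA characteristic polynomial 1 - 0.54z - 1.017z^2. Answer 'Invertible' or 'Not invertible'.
\text{Not invertible}

The MA(q) characteristic polynomial is P(z) = 1 - 0.54z - 1.017z^2.
Invertibility requires all roots to lie outside the unit circle, i.e. |z| > 1 for every root.
Set 1 + (-0.54) z + (-1.017) z^2 = 0, i.e. a z^2 + b z + c = 0 with a = -1.017, b = -0.54, c = 1.
Discriminant D = b^2 - 4ac = (-0.54)^2 - 4*(-1.017)*1 = 0.2916 - (-4.068) = 4.3596.
D >= 0, so the roots are real: z = (-b +/- sqrt(D)) / (2a) = (0.54 +/- 2.087966) / (-2.034).
  z_1 = (0.54 + 2.087966) / (-2.034) = -1.292,   |z_1| = 1.292.
  z_2 = (0.54 - 2.087966) / (-2.034) = 0.761,   |z_2| = 0.761.
Moduli of all roots: 1.2920, 0.7610.
All moduli strictly greater than 1? No.
Verdict: Not invertible.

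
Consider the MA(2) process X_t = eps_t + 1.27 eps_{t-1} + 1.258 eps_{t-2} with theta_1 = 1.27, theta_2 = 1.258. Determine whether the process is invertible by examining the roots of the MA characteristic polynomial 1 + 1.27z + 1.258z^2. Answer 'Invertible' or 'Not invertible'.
\text{Not invertible}

The MA(q) characteristic polynomial is P(z) = 1 + 1.27z + 1.258z^2.
Invertibility requires all roots to lie outside the unit circle, i.e. |z| > 1 for every root.
Set 1 + (1.27) z + (1.258) z^2 = 0, i.e. a z^2 + b z + c = 0 with a = 1.258, b = 1.27, c = 1.
Discriminant D = b^2 - 4ac = (1.27)^2 - 4*(1.258)*1 = 1.6129 - (5.032) = -3.4191.
D < 0, so the roots are the complex-conjugate pair z = (-b +/- i sqrt(-D)) / (2a) = -0.5048 +/- 0.7349i.
For a conjugate pair |z|^2 = z * conj(z) = (product of roots) = c/a = 1/(1.258) = 0.794913, so |z| = sqrt(0.794913) = 0.8916 for both roots.
Moduli of all roots: 0.8916, 0.8916.
All moduli strictly greater than 1? No.
Verdict: Not invertible.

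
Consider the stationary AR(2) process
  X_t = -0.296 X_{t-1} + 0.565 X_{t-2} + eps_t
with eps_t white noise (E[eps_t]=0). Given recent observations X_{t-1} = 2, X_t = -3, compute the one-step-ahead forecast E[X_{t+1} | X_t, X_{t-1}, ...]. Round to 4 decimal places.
E[X_{t+1} \mid \mathcal F_t] = 2.0180

For an AR(p) model X_t = c + sum_i phi_i X_{t-i} + eps_t, the
one-step-ahead conditional mean is
  E[X_{t+1} | X_t, ...] = c + sum_i phi_i X_{t+1-i}.
Substitute known values:
  E[X_{t+1} | ...] = (-0.296) * (-3) + (0.565) * (2)
                   = 2.0180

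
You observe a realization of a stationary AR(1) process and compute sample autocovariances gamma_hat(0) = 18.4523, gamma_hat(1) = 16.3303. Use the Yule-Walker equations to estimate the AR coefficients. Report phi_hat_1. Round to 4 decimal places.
\hat\phi_{1} = 0.8850

The Yule-Walker equations for an AR(p) process read, in matrix form,
  Gamma_p phi = r_p,   with   (Gamma_p)_{ij} = gamma(|i - j|),
                       (r_p)_i = gamma(i),   i,j = 1..p.
Substitute the sample gammas (Toeplitz matrix and right-hand side of size 1):
  Gamma_p = [[18.4523]]
  r_p     = [16.3303]
With p = 1 this is the single equation gamma(0) phi_1 = gamma(1):
  phi_hat_1 = gamma(1) / gamma(0) = 16.3303 / 18.4523 = 0.8850.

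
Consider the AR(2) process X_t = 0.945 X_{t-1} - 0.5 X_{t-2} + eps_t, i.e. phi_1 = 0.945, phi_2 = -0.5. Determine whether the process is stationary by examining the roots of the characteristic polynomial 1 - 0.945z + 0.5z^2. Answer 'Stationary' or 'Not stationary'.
\text{Stationary}

The AR(p) characteristic polynomial is P(z) = 1 - 0.945z + 0.5z^2.
Stationarity requires all roots to lie outside the unit circle, i.e. |z| > 1 for every root.
Set 1 + (-0.945) z + (0.5) z^2 = 0, i.e. a z^2 + b z + c = 0 with a = 0.5, b = -0.945, c = 1.
Discriminant D = b^2 - 4ac = (-0.945)^2 - 4*(0.5)*1 = 0.893025 - (2) = -1.106975.
D < 0, so the roots are the complex-conjugate pair z = (-b +/- i sqrt(-D)) / (2a) = 0.945 +/- 1.0521i.
For a conjugate pair |z|^2 = z * conj(z) = (product of roots) = c/a = 1/(0.5) = 2, so |z| = sqrt(2) = 1.4142 for both roots.
Moduli of all roots: 1.4142, 1.4142.
All moduli strictly greater than 1? Yes.
Verdict: Stationary.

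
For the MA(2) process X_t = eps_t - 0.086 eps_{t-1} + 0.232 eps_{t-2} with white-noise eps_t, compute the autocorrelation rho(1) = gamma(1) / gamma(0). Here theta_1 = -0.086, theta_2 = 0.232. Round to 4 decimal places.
\rho(1) = -0.0998

For an MA(q) process with theta_0 = 1, the autocovariance is
  gamma(k) = sigma^2 * sum_{i=0..q-k} theta_i * theta_{i+k},
and rho(k) = gamma(k) / gamma(0). Sigma^2 cancels.
  numerator   = (1)*(-0.086) + (-0.086)*(0.232) = -0.105952.
  denominator = (1)^2 + (-0.086)^2 + (0.232)^2 = 1.06122.
  rho(1) = -0.105952 / 1.06122 = -0.0998.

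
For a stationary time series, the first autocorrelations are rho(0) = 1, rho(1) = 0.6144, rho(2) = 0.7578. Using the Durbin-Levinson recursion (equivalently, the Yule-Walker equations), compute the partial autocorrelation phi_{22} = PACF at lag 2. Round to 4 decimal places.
\phi_{22} = 0.6109

The PACF at lag k is phi_{kk}, the last component of the solution
to the Yule-Walker system G_k phi = r_k where
  (G_k)_{ij} = rho(|i - j|), (r_k)_i = rho(i), i,j = 1..k.
Equivalently, Durbin-Levinson gives phi_{kk} iteratively:
  phi_{11} = rho(1)
  phi_{kk} = [rho(k) - sum_{j=1..k-1} phi_{k-1,j} rho(k-j)]
            / [1 - sum_{j=1..k-1} phi_{k-1,j} rho(j)],
  phi_{k,j} = phi_{k-1,j} - phi_{kk} phi_{k-1,k-j},  j = 1..k-1.
Step k = 1:
  phi_11 = rho(1) = 0.6144.
Step k = 2:
  phi_22 = [rho(2) - phi_11 rho(1)] / [1 - phi_11 rho(1)] = [0.7578 - (0.6144)(0.6144)] / [1 - (0.6144)(0.6144)]
         = 0.38031264 / 0.62251264 = 0.6109.
Therefore phi_{22} = 0.6109.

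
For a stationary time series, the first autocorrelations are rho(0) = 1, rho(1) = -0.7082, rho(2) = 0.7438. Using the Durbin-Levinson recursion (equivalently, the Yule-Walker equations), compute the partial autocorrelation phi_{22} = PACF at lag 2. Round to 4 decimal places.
\phi_{22} = 0.4860

The PACF at lag k is phi_{kk}, the last component of the solution
to the Yule-Walker system G_k phi = r_k where
  (G_k)_{ij} = rho(|i - j|), (r_k)_i = rho(i), i,j = 1..k.
Equivalently, Durbin-Levinson gives phi_{kk} iteratively:
  phi_{11} = rho(1)
  phi_{kk} = [rho(k) - sum_{j=1..k-1} phi_{k-1,j} rho(k-j)]
            / [1 - sum_{j=1..k-1} phi_{k-1,j} rho(j)],
  phi_{k,j} = phi_{k-1,j} - phi_{kk} phi_{k-1,k-j},  j = 1..k-1.
Step k = 1:
  phi_11 = rho(1) = -0.7082.
Step k = 2:
  phi_22 = [rho(2) - phi_11 rho(1)] / [1 - phi_11 rho(1)] = [0.7438 - (-0.7082)(-0.7082)] / [1 - (-0.7082)(-0.7082)]
         = 0.24225276 / 0.49845276 = 0.486.
Therefore phi_{22} = 0.4860.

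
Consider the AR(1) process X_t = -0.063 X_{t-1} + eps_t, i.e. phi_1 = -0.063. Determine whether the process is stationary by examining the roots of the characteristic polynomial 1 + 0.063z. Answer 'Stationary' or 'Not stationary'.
\text{Stationary}

The AR(p) characteristic polynomial is P(z) = 1 + 0.063z.
Stationarity requires all roots to lie outside the unit circle, i.e. |z| > 1 for every root.
This is linear in z: 1 + (0.063) z = 0  =>  z = -1/(0.063) = -15.873016,  |z| = 15.873016.
Moduli of all roots: 15.8730.
All moduli strictly greater than 1? Yes.
Verdict: Stationary.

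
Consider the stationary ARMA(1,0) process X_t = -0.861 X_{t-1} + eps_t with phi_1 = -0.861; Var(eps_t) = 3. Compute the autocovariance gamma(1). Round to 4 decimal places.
\gamma(1) = -9.9853

Multiply the model equation by X_{t-k} and take expectations. With theta_0 = psi_0 = 1 and psi_j the MA(infinity) weights, this gives
  gamma(k) - sum_i phi_i gamma(k-i) = c_k,
  c_k = sigma^2 * sum_{j=k..q} theta_j psi_{j-k}   (c_k = 0 for k > q),
using gamma(-m) = gamma(m).
Pure AR (q = 0): c_0 = sigma^2 = 3, c_k = 0 for k >= 1.
Equations for k = 0 and k = 1 (AR order 1):
  gamma(0) = phi_1 gamma(1) + c_0
  gamma(1) = phi_1 gamma(0) + c_1
Substituting the second into the first: gamma(0) (1 - phi_1^2) = c_0 + phi_1 c_1, so
  gamma(0) = c_0 / (1 - phi_1^2) = 3 / (1 - (-0.861)^2) = 3 / 0.258679 = 11.597385.
  gamma(1) = phi_1 gamma(0) = (-0.861)(11.597385) = -9.985349.
Therefore gamma(1) = -9.9853 (to 4 decimal places).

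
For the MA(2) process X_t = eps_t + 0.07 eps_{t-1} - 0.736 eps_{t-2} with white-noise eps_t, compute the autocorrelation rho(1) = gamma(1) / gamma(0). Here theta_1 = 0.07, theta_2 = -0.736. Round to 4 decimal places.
\rho(1) = 0.0119

For an MA(q) process with theta_0 = 1, the autocovariance is
  gamma(k) = sigma^2 * sum_{i=0..q-k} theta_i * theta_{i+k},
and rho(k) = gamma(k) / gamma(0). Sigma^2 cancels.
  numerator   = (1)*(0.07) + (0.07)*(-0.736) = 0.01848.
  denominator = (1)^2 + (0.07)^2 + (-0.736)^2 = 1.546596.
  rho(1) = 0.01848 / 1.546596 = 0.0119.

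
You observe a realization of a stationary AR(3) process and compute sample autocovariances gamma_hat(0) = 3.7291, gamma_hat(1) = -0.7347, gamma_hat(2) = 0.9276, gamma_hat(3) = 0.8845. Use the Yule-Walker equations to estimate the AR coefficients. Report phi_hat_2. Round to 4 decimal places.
\hat\phi_{2} = 0.2720

The Yule-Walker equations for an AR(p) process read, in matrix form,
  Gamma_p phi = r_p,   with   (Gamma_p)_{ij} = gamma(|i - j|),
                       (r_p)_i = gamma(i),   i,j = 1..p.
Substitute the sample gammas (Toeplitz matrix and right-hand side of size 3):
  Gamma_p = [[3.7291, -0.7347, 0.9276], [-0.7347, 3.7291, -0.7347], [0.9276, -0.7347, 3.7291]]
  r_p     = [-0.7347, 0.9276, 0.8845]
Written out (R1..R3):
  (R1) 3.7291 phi_1 - 0.7347 phi_2 + 0.9276 phi_3 = -0.7347
  (R2) -0.7347 phi_1 + 3.7291 phi_2 - 0.7347 phi_3 = 0.9276
  (R3) 0.9276 phi_1 - 0.7347 phi_2 + 3.7291 phi_3 = 0.8845
Gaussian elimination:
  R2 <- R2 - (-0.7347/3.7291) R1 = R2 - (-0.197018) R1:  3.584351 phi_2 - 0.551946 phi_3 = 0.782851
  R3 <- R3 - (0.9276/3.7291) R1 = R3 - (0.248746) R1:  -0.551946 phi_2 + 3.498363 phi_3 = 1.067254
  R3 <- R3 - (-0.551946/3.584351) R2 = R3 - (-0.153988) R2:  3.41337 phi_3 = 1.187803
Back-substitution:
  phi_hat_3 = 1.187803 / 3.41337 = 0.347986
  phi_hat_2 = (0.782851 - (-0.551946)(0.347986)) / 3.584351 = 0.271993
  phi_hat_1 = (-0.7347 - (-0.7347)(0.271993) - (0.9276)(0.347986)) / 3.7291 = -0.229991
So phi_hat = [-0.2300, 0.2720, 0.3480].
Therefore phi_hat_2 = 0.2720.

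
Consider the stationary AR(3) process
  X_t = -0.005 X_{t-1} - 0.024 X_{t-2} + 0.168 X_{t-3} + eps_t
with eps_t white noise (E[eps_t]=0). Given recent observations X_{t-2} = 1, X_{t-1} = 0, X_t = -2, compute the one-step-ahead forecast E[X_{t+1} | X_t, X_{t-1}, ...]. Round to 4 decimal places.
E[X_{t+1} \mid \mathcal F_t] = 0.1780

For an AR(p) model X_t = c + sum_i phi_i X_{t-i} + eps_t, the
one-step-ahead conditional mean is
  E[X_{t+1} | X_t, ...] = c + sum_i phi_i X_{t+1-i}.
Substitute known values:
  E[X_{t+1} | ...] = (-0.005) * (-2) + (-0.024) * (0) + (0.168) * (1)
                   = 0.1780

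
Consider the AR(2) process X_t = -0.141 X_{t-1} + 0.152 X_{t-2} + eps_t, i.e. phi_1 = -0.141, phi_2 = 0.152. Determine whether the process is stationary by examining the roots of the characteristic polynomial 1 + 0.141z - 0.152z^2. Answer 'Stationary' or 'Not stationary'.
\text{Stationary}

The AR(p) characteristic polynomial is P(z) = 1 + 0.141z - 0.152z^2.
Stationarity requires all roots to lie outside the unit circle, i.e. |z| > 1 for every root.
Set 1 + (0.141) z + (-0.152) z^2 = 0, i.e. a z^2 + b z + c = 0 with a = -0.152, b = 0.141, c = 1.
Discriminant D = b^2 - 4ac = (0.141)^2 - 4*(-0.152)*1 = 0.019881 - (-0.608) = 0.627881.
D >= 0, so the roots are real: z = (-b +/- sqrt(D)) / (2a) = (-0.141 +/- 0.792389) / (-0.304).
  z_1 = (-0.141 + 0.792389) / (-0.304) = -2.1427,   |z_1| = 2.1427.
  z_2 = (-0.141 - 0.792389) / (-0.304) = 3.0704,   |z_2| = 3.0704.
Moduli of all roots: 2.1427, 3.0704.
All moduli strictly greater than 1? Yes.
Verdict: Stationary.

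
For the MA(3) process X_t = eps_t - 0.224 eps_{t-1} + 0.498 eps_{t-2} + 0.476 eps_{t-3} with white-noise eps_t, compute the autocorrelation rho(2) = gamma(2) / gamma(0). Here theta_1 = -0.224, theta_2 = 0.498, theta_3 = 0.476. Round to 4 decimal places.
\rho(2) = 0.2567

For an MA(q) process with theta_0 = 1, the autocovariance is
  gamma(k) = sigma^2 * sum_{i=0..q-k} theta_i * theta_{i+k},
and rho(k) = gamma(k) / gamma(0). Sigma^2 cancels.
  numerator   = (1)*(0.498) + (-0.224)*(0.476) = 0.391376.
  denominator = (1)^2 + (-0.224)^2 + (0.498)^2 + (0.476)^2 = 1.524756.
  rho(2) = 0.391376 / 1.524756 = 0.2567.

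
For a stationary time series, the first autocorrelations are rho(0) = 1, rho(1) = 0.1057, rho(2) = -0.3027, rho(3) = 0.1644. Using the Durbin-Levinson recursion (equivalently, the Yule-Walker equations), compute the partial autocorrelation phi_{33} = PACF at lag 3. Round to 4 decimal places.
\phi_{33} = 0.2700

The PACF at lag k is phi_{kk}, the last component of the solution
to the Yule-Walker system G_k phi = r_k where
  (G_k)_{ij} = rho(|i - j|), (r_k)_i = rho(i), i,j = 1..k.
Equivalently, Durbin-Levinson gives phi_{kk} iteratively:
  phi_{11} = rho(1)
  phi_{kk} = [rho(k) - sum_{j=1..k-1} phi_{k-1,j} rho(k-j)]
            / [1 - sum_{j=1..k-1} phi_{k-1,j} rho(j)],
  phi_{k,j} = phi_{k-1,j} - phi_{kk} phi_{k-1,k-j},  j = 1..k-1.
Step k = 1:
  phi_11 = rho(1) = 0.1057.
Step k = 2:
  phi_22 = [rho(2) - phi_11 rho(1)] / [1 - phi_11 rho(1)] = [-0.3027 - (0.1057)(0.1057)] / [1 - (0.1057)(0.1057)]
         = -0.31387249 / 0.98882751 = -0.317419.
  Update: phi_21 = phi_11 - phi_22 phi_11 = 0.1057 - (-0.317419)(0.1057) = 0.139251.
Step k = 3:
  phi_33 = [rho(3) - phi_21 rho(2) - phi_22 rho(1)] / [1 - phi_21 rho(1) - phi_22 rho(2)]
    numerator   = 0.1644 - (0.139251)(-0.3027) - (-0.317419)(0.1057) = 0.2401025
    denominator = 1 - (0.139251)(0.1057) - (-0.317419)(-0.3027) = 0.88919847
  phi_33 = 0.2401025 / 0.88919847 = 0.27.
Therefore phi_{33} = 0.2700.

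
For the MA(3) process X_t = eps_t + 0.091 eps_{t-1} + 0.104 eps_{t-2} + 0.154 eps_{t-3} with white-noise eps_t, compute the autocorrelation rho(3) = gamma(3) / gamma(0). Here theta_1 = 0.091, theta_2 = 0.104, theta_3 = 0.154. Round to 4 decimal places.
\rho(3) = 0.1477

For an MA(q) process with theta_0 = 1, the autocovariance is
  gamma(k) = sigma^2 * sum_{i=0..q-k} theta_i * theta_{i+k},
and rho(k) = gamma(k) / gamma(0). Sigma^2 cancels.
  numerator   = (1)*(0.154) = 0.154.
  denominator = (1)^2 + (0.091)^2 + (0.104)^2 + (0.154)^2 = 1.042813.
  rho(3) = 0.154 / 1.042813 = 0.1477.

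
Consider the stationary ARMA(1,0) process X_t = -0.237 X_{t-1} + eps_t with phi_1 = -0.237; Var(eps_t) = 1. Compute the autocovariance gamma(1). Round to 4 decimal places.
\gamma(1) = -0.2511

Multiply the model equation by X_{t-k} and take expectations. With theta_0 = psi_0 = 1 and psi_j the MA(infinity) weights, this gives
  gamma(k) - sum_i phi_i gamma(k-i) = c_k,
  c_k = sigma^2 * sum_{j=k..q} theta_j psi_{j-k}   (c_k = 0 for k > q),
using gamma(-m) = gamma(m).
Pure AR (q = 0): c_0 = sigma^2 = 1, c_k = 0 for k >= 1.
Equations for k = 0 and k = 1 (AR order 1):
  gamma(0) = phi_1 gamma(1) + c_0
  gamma(1) = phi_1 gamma(0) + c_1
Substituting the second into the first: gamma(0) (1 - phi_1^2) = c_0 + phi_1 c_1, so
  gamma(0) = c_0 / (1 - phi_1^2) = 1 / (1 - (-0.237)^2) = 1 / 0.943831 = 1.059512.
  gamma(1) = phi_1 gamma(0) = (-0.237)(1.059512) = -0.251104.
Therefore gamma(1) = -0.2511 (to 4 decimal places).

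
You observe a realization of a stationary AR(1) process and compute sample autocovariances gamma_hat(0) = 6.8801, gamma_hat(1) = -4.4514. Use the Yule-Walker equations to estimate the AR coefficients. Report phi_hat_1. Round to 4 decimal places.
\hat\phi_{1} = -0.6470

The Yule-Walker equations for an AR(p) process read, in matrix form,
  Gamma_p phi = r_p,   with   (Gamma_p)_{ij} = gamma(|i - j|),
                       (r_p)_i = gamma(i),   i,j = 1..p.
Substitute the sample gammas (Toeplitz matrix and right-hand side of size 1):
  Gamma_p = [[6.8801]]
  r_p     = [-4.4514]
With p = 1 this is the single equation gamma(0) phi_1 = gamma(1):
  phi_hat_1 = gamma(1) / gamma(0) = -4.4514 / 6.8801 = -0.6470.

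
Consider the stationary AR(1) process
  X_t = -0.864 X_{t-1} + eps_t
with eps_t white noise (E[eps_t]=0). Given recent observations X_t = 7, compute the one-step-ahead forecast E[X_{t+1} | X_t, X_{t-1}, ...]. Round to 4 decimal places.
E[X_{t+1} \mid \mathcal F_t] = -6.0480

For an AR(p) model X_t = c + sum_i phi_i X_{t-i} + eps_t, the
one-step-ahead conditional mean is
  E[X_{t+1} | X_t, ...] = c + sum_i phi_i X_{t+1-i}.
Substitute known values:
  E[X_{t+1} | ...] = (-0.864) * (7)
                   = -6.0480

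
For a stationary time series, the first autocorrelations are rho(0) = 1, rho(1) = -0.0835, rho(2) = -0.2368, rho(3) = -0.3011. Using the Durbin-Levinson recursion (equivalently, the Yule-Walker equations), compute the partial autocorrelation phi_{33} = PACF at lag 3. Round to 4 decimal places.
\phi_{33} = -0.3710

The PACF at lag k is phi_{kk}, the last component of the solution
to the Yule-Walker system G_k phi = r_k where
  (G_k)_{ij} = rho(|i - j|), (r_k)_i = rho(i), i,j = 1..k.
Equivalently, Durbin-Levinson gives phi_{kk} iteratively:
  phi_{11} = rho(1)
  phi_{kk} = [rho(k) - sum_{j=1..k-1} phi_{k-1,j} rho(k-j)]
            / [1 - sum_{j=1..k-1} phi_{k-1,j} rho(j)],
  phi_{k,j} = phi_{k-1,j} - phi_{kk} phi_{k-1,k-j},  j = 1..k-1.
Step k = 1:
  phi_11 = rho(1) = -0.0835.
Step k = 2:
  phi_22 = [rho(2) - phi_11 rho(1)] / [1 - phi_11 rho(1)] = [-0.2368 - (-0.0835)(-0.0835)] / [1 - (-0.0835)(-0.0835)]
         = -0.24377225 / 0.99302775 = -0.245484.
  Update: phi_21 = phi_11 - phi_22 phi_11 = -0.0835 - (-0.245484)(-0.0835) = -0.103998.
Step k = 3:
  phi_33 = [rho(3) - phi_21 rho(2) - phi_22 rho(1)] / [1 - phi_21 rho(1) - phi_22 rho(2)]
    numerator   = -0.3011 - (-0.103998)(-0.2368) - (-0.245484)(-0.0835) = -0.3462246
    denominator = 1 - (-0.103998)(-0.0835) - (-0.245484)(-0.2368) = 0.93318561
  phi_33 = -0.3462246 / 0.93318561 = -0.371.
Therefore phi_{33} = -0.3710.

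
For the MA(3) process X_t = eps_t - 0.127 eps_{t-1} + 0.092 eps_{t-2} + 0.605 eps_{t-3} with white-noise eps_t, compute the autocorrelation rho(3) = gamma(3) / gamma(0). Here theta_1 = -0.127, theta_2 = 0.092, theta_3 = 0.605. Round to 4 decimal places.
\rho(3) = 0.4351

For an MA(q) process with theta_0 = 1, the autocovariance is
  gamma(k) = sigma^2 * sum_{i=0..q-k} theta_i * theta_{i+k},
and rho(k) = gamma(k) / gamma(0). Sigma^2 cancels.
  numerator   = (1)*(0.605) = 0.605.
  denominator = (1)^2 + (-0.127)^2 + (0.092)^2 + (0.605)^2 = 1.390618.
  rho(3) = 0.605 / 1.390618 = 0.4351.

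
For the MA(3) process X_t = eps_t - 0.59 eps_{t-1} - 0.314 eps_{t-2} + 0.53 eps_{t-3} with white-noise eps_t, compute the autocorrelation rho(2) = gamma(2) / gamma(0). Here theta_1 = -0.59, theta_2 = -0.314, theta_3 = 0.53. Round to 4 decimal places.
\rho(2) = -0.3628

For an MA(q) process with theta_0 = 1, the autocovariance is
  gamma(k) = sigma^2 * sum_{i=0..q-k} theta_i * theta_{i+k},
and rho(k) = gamma(k) / gamma(0). Sigma^2 cancels.
  numerator   = (1)*(-0.314) + (-0.59)*(0.53) = -0.6267.
  denominator = (1)^2 + (-0.59)^2 + (-0.314)^2 + (0.53)^2 = 1.727596.
  rho(2) = -0.6267 / 1.727596 = -0.3628.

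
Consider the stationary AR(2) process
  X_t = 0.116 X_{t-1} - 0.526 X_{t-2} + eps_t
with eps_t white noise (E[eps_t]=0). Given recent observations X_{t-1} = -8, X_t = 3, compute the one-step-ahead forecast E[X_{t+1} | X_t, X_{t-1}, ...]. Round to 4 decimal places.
E[X_{t+1} \mid \mathcal F_t] = 4.5560

For an AR(p) model X_t = c + sum_i phi_i X_{t-i} + eps_t, the
one-step-ahead conditional mean is
  E[X_{t+1} | X_t, ...] = c + sum_i phi_i X_{t+1-i}.
Substitute known values:
  E[X_{t+1} | ...] = (0.116) * (3) + (-0.526) * (-8)
                   = 4.5560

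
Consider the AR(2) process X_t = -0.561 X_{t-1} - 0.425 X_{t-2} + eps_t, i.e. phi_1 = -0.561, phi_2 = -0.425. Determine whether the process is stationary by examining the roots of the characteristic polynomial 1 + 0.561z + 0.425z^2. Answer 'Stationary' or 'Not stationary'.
\text{Stationary}

The AR(p) characteristic polynomial is P(z) = 1 + 0.561z + 0.425z^2.
Stationarity requires all roots to lie outside the unit circle, i.e. |z| > 1 for every root.
Set 1 + (0.561) z + (0.425) z^2 = 0, i.e. a z^2 + b z + c = 0 with a = 0.425, b = 0.561, c = 1.
Discriminant D = b^2 - 4ac = (0.561)^2 - 4*(0.425)*1 = 0.314721 - (1.7) = -1.385279.
D < 0, so the roots are the complex-conjugate pair z = (-b +/- i sqrt(-D)) / (2a) = -0.66 +/- 1.3847i.
For a conjugate pair |z|^2 = z * conj(z) = (product of roots) = c/a = 1/(0.425) = 2.352941, so |z| = sqrt(2.352941) = 1.5339 for both roots.
Moduli of all roots: 1.5339, 1.5339.
All moduli strictly greater than 1? Yes.
Verdict: Stationary.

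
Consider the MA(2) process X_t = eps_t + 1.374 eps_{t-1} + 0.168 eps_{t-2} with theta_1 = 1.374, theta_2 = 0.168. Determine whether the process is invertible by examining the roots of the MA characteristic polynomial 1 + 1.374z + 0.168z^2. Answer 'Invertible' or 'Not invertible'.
\text{Not invertible}

The MA(q) characteristic polynomial is P(z) = 1 + 1.374z + 0.168z^2.
Invertibility requires all roots to lie outside the unit circle, i.e. |z| > 1 for every root.
Set 1 + (1.374) z + (0.168) z^2 = 0, i.e. a z^2 + b z + c = 0 with a = 0.168, b = 1.374, c = 1.
Discriminant D = b^2 - 4ac = (1.374)^2 - 4*(0.168)*1 = 1.887876 - (0.672) = 1.215876.
D >= 0, so the roots are real: z = (-b +/- sqrt(D)) / (2a) = (-1.374 +/- 1.102668) / (0.336).
  z_1 = (-1.374 + 1.102668) / (0.336) = -0.8075,   |z_1| = 0.8075.
  z_2 = (-1.374 - 1.102668) / (0.336) = -7.371,   |z_2| = 7.371.
Moduli of all roots: 0.8075, 7.3710.
All moduli strictly greater than 1? No.
Verdict: Not invertible.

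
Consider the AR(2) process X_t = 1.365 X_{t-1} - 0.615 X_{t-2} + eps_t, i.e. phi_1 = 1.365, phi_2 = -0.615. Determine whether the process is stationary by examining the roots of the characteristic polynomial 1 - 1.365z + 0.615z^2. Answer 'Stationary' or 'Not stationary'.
\text{Stationary}

The AR(p) characteristic polynomial is P(z) = 1 - 1.365z + 0.615z^2.
Stationarity requires all roots to lie outside the unit circle, i.e. |z| > 1 for every root.
Set 1 + (-1.365) z + (0.615) z^2 = 0, i.e. a z^2 + b z + c = 0 with a = 0.615, b = -1.365, c = 1.
Discriminant D = b^2 - 4ac = (-1.365)^2 - 4*(0.615)*1 = 1.863225 - (2.46) = -0.596775.
D < 0, so the roots are the complex-conjugate pair z = (-b +/- i sqrt(-D)) / (2a) = 1.1098 +/- 0.6281i.
For a conjugate pair |z|^2 = z * conj(z) = (product of roots) = c/a = 1/(0.615) = 1.626016, so |z| = sqrt(1.626016) = 1.2752 for both roots.
Moduli of all roots: 1.2752, 1.2752.
All moduli strictly greater than 1? Yes.
Verdict: Stationary.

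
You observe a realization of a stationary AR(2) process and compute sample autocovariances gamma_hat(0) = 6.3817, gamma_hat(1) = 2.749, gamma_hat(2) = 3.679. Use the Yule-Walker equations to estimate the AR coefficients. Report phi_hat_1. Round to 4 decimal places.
\hat\phi_{1} = 0.2240

The Yule-Walker equations for an AR(p) process read, in matrix form,
  Gamma_p phi = r_p,   with   (Gamma_p)_{ij} = gamma(|i - j|),
                       (r_p)_i = gamma(i),   i,j = 1..p.
Substitute the sample gammas (Toeplitz matrix and right-hand side of size 2):
  Gamma_p = [[6.3817, 2.749], [2.749, 6.3817]]
  r_p     = [2.749, 3.679]
Written out:
  6.3817 phi_1 + 2.749 phi_2 = 2.749
  2.749 phi_1 + 6.3817 phi_2 = 3.679
Solve by Cramer's rule:
  det = gamma(0)^2 - gamma(1)^2 = (6.3817)^2 - (2.749)^2 = 40.72609489 - 7.557001 = 33.16909389
  phi_hat_1 = [gamma(1) gamma(0) - gamma(1) gamma(2)] / det = [(2.749)(6.3817) - (2.749)(3.679)] / 33.16909389 = 7.4297223 / 33.16909389 = 0.224
  phi_hat_2 = [gamma(0) gamma(2) - gamma(1)^2] / det = [(6.3817)(3.679) - (2.749)^2] / 33.16909389 = 15.9212733 / 33.16909389 = 0.48
So phi_hat = [0.2240, 0.4800].
Therefore phi_hat_1 = 0.2240.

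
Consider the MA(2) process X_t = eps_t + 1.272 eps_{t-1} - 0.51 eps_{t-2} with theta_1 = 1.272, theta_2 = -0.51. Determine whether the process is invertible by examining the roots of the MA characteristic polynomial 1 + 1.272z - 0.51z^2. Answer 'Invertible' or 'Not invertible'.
\text{Not invertible}

The MA(q) characteristic polynomial is P(z) = 1 + 1.272z - 0.51z^2.
Invertibility requires all roots to lie outside the unit circle, i.e. |z| > 1 for every root.
Set 1 + (1.272) z + (-0.51) z^2 = 0, i.e. a z^2 + b z + c = 0 with a = -0.51, b = 1.272, c = 1.
Discriminant D = b^2 - 4ac = (1.272)^2 - 4*(-0.51)*1 = 1.617984 - (-2.04) = 3.657984.
D >= 0, so the roots are real: z = (-b +/- sqrt(D)) / (2a) = (-1.272 +/- 1.912586) / (-1.02).
  z_1 = (-1.272 + 1.912586) / (-1.02) = -0.628,   |z_1| = 0.628.
  z_2 = (-1.272 - 1.912586) / (-1.02) = 3.1221,   |z_2| = 3.1221.
Moduli of all roots: 0.6280, 3.1221.
All moduli strictly greater than 1? No.
Verdict: Not invertible.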